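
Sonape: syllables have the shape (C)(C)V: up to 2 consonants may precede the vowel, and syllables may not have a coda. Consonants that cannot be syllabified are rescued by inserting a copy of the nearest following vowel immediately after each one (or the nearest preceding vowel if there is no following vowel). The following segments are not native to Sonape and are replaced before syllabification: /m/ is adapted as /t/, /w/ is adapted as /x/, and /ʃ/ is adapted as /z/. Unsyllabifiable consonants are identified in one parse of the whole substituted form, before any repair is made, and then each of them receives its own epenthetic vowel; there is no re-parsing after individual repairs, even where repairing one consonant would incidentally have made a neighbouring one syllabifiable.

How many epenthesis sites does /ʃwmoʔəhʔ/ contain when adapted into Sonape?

3

After substitution the input is /zxtoʔəhʔ/.
The unsyllabifiable consonants are /z/, /h/, /ʔ/; each receives one epenthetic vowel.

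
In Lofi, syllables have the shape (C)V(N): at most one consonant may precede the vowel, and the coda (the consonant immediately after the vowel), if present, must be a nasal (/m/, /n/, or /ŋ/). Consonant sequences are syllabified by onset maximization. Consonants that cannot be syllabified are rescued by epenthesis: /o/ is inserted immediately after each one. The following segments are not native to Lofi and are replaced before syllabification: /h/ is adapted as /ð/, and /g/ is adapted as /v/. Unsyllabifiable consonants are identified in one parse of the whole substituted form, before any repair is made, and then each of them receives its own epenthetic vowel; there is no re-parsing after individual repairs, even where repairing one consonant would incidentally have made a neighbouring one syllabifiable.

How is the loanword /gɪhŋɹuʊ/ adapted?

vɪðoŋoɹuʊ

Substitution: /g/ → /v/, /h/ → /ð/, giving /vɪðŋɹuʊ/.
Syllabifying with onset maximization leaves /ð/, /ŋ/ stranded (only a nasal (/m/, /n/, or /ŋ/) is licensed in coda position; onsets are limited to one consonant).
Epenthesis after each stranded consonant: /ð/ → /ðo/, /ŋ/ → /ŋo/.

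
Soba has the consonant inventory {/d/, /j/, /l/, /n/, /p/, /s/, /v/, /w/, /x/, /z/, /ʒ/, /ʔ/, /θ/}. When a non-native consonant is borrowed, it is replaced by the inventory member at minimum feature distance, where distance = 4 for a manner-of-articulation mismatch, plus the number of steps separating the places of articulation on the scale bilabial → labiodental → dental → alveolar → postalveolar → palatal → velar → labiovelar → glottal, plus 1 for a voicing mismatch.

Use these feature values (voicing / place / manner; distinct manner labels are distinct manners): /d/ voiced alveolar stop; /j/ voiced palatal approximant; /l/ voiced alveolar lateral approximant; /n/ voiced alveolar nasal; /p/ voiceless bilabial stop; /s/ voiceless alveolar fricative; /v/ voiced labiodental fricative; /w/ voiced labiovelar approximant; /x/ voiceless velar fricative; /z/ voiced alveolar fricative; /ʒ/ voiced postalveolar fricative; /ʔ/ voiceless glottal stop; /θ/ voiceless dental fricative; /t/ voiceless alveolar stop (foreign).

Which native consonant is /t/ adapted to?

/d/ is closest: same manner (stop), place distance 0 (alveolar→alveolar), voicing differs (+1); total 1. Next closest is /p/ at distance 3.

d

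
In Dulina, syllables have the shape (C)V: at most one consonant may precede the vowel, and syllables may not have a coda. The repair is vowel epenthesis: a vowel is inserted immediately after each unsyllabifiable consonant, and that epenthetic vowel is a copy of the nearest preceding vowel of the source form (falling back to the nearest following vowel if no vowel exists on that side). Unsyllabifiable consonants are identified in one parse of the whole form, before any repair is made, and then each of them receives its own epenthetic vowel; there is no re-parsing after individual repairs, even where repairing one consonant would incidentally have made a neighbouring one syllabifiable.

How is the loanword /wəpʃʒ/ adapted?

Syllabifying with onset maximization leaves /p/, /ʃ/, /ʒ/ stranded (no codas are permitted; onsets are limited to one consonant).
Epenthesis after each stranded consonant: /p/ → /pə/, /ʃ/ → /ʃə/, /ʒ/ → /ʒə/.

wəpəʃəʒə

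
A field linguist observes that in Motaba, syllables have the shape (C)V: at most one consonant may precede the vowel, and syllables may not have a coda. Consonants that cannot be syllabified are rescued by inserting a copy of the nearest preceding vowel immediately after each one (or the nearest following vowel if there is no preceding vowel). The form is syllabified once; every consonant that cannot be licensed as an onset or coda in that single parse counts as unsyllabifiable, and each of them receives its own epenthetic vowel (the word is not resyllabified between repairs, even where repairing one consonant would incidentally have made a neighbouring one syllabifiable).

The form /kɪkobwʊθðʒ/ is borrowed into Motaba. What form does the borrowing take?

kɪkobowʊθʊðʊʒʊ

Under (C)V, the unsyllabifiable consonants are /b/, /θ/, /ð/, /ʒ/ (no codas are permitted; onsets are limited to one consonant).
Epenthesis after each stranded consonant: /b/ → /bo/, /θ/ → /θʊ/, /ð/ → /ðʊ/, /ʒ/ → /ʒʊ/.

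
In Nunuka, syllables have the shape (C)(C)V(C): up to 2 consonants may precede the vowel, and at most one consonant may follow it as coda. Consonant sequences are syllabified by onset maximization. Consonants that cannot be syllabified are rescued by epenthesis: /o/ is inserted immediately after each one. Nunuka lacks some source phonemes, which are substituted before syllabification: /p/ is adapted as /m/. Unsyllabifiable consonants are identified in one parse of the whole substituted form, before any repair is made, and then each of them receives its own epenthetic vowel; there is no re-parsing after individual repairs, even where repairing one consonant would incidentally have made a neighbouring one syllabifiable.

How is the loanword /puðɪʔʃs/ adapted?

Substitution: /p/ → /m/, giving /muðɪʔʃs/.
The consonants /ʃ/, /s/ cannot be parsed into a legal (C)(C)V(C) syllable (at most one coda consonant is licensed; onsets may contain at most 2 consonants).
Epenthesis after each stranded consonant: /ʃ/ → /ʃo/, /s/ → /so/.

muðɪʔʃoso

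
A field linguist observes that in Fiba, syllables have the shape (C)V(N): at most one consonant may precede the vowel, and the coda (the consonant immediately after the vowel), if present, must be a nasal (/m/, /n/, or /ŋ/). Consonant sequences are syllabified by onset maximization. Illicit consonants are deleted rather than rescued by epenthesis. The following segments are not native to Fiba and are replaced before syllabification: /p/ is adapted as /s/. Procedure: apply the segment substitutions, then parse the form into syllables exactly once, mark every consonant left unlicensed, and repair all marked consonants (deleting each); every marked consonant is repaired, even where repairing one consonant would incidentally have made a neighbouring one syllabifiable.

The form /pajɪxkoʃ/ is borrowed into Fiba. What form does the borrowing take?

sajɪko

Substitution: /p/ → /s/, giving /sajɪxkoʃ/.
The consonants /x/, /ʃ/ cannot be parsed into a legal (C)V(N) syllable (only a nasal (/m/, /n/, or /ŋ/) is licensed in coda position; onsets are limited to one consonant).
Deletion applies to /x/, /ʃ/.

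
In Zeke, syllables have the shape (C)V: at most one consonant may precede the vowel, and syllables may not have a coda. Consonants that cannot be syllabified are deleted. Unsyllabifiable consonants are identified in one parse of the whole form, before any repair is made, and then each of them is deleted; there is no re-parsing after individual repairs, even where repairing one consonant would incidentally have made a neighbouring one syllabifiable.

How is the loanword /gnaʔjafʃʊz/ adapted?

najaʃʊ

Syllabifying with onset maximization leaves /g/, /ʔ/, /f/, /z/ stranded (no codas are permitted; onsets are limited to one consonant).
Deletion applies to /g/, /ʔ/, /f/, /z/.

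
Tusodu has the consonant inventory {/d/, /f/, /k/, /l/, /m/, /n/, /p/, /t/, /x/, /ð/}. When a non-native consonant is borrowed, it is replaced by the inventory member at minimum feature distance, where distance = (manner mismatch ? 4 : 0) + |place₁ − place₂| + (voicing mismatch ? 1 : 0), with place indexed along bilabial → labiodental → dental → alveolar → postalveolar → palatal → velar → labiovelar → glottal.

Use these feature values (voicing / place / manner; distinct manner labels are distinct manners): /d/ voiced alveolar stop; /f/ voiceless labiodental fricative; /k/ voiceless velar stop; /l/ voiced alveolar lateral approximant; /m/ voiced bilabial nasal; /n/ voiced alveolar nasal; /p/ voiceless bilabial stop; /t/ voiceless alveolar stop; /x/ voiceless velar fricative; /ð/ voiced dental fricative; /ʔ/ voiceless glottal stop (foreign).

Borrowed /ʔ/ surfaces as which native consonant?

/k/ is closest: same manner (stop), place distance 2 (glottal→velar), same voicing; total 2. Next closest is /t/ at distance 5.

k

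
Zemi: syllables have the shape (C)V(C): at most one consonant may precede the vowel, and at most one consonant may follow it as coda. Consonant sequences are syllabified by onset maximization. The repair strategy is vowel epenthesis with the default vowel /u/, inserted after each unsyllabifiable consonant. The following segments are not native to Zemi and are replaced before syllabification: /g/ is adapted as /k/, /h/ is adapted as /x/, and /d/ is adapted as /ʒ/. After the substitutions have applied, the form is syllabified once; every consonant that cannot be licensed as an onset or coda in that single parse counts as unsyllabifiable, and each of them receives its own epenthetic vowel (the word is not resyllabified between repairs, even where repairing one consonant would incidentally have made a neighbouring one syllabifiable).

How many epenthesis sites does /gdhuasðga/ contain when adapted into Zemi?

After substitution the input is /kʒxuasðka/.
The unsyllabifiable consonants are /k/, /ʒ/, /ð/; each receives one epenthetic vowel.

3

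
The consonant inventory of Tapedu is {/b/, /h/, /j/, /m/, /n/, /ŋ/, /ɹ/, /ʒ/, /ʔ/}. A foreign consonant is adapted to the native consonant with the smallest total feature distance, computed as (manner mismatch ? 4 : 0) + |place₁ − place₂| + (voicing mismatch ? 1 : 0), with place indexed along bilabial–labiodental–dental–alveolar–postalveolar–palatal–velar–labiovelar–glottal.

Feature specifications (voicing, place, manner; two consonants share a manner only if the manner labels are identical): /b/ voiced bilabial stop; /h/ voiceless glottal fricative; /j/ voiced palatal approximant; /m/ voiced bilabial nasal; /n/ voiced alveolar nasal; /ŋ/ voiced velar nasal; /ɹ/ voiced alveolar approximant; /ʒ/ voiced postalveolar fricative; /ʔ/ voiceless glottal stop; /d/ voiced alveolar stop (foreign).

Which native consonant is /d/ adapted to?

b

/b/ is closest: same manner (stop), place distance 3 (alveolar→bilabial), same voicing; total 3. Next closest is /n/ at distance 4.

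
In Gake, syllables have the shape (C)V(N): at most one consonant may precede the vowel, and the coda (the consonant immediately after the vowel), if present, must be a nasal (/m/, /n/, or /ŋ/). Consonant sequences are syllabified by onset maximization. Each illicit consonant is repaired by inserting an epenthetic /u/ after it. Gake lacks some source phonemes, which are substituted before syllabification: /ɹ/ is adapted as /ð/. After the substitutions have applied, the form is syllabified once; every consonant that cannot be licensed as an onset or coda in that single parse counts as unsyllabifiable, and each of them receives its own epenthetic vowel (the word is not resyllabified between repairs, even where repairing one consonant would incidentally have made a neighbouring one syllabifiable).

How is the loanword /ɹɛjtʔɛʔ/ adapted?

Substitution: /ɹ/ → /ð/, giving /ðɛjtʔɛʔ/.
Under (C)V(N), the unsyllabifiable consonants are /j/, /t/, /ʔ/ (only a nasal (/m/, /n/, or /ŋ/) is licensed in coda position; onsets are limited to one consonant).
Inserting the epenthetic vowel yields /j/ → /ju/, /t/ → /tu/, /ʔ/ → /ʔu/.

ðɛjutuʔɛʔu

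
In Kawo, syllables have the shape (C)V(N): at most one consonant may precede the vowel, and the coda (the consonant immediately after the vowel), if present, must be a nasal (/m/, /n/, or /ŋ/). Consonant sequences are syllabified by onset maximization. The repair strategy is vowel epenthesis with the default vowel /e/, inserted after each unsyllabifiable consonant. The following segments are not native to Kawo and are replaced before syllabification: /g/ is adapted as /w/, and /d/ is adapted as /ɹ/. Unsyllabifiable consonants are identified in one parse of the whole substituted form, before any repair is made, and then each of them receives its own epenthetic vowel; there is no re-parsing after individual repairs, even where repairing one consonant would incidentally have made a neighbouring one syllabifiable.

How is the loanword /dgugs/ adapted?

ɹewuwese

Substitution: /d/ → /ɹ/, /g/ → /w/, giving /ɹwuws/.
Syllabifying with onset maximization leaves /ɹ/, /w/, /s/ stranded (only a nasal (/m/, /n/, or /ŋ/) is licensed in coda position; onsets are limited to one consonant).
Epenthesis after each stranded consonant: /ɹ/ → /ɹe/, /w/ → /we/, /s/ → /se/.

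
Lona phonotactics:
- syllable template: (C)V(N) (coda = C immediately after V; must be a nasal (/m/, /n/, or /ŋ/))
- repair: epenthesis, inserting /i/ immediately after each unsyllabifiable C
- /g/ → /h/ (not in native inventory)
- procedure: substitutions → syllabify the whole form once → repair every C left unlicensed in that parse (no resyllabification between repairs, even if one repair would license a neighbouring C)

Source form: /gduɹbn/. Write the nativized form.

Substitution: /g/ → /h/, giving /hduɹbn/.
The consonants /h/, /ɹ/, /b/, /n/ cannot be parsed into a legal (C)V(N) syllable (only a nasal (/m/, /n/, or /ŋ/) is licensed in coda position; onsets are limited to one consonant).
Each unlicensed consonant becomes the onset of a new syllable: /h/ → /hi/, /ɹ/ → /ɹi/, /b/ → /bi/, /n/ → /ni/.

hiduɹibini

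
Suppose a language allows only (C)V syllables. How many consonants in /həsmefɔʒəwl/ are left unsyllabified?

3

Syllabifying with onset maximization leaves /s/, /w/, /l/ stranded (no codas are permitted; onsets are limited to one consonant).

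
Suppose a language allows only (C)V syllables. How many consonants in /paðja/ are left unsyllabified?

The consonants /ð/ cannot be parsed into a legal (C)V syllable (no codas are permitted; onsets are limited to one consonant).

1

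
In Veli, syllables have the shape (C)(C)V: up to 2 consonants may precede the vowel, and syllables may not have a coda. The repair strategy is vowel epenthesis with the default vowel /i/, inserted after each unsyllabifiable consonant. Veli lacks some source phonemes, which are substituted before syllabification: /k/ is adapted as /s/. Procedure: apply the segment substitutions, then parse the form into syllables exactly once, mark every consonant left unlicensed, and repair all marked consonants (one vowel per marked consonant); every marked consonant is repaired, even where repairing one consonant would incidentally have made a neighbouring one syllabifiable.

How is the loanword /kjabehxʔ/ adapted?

Substitution: /k/ → /s/, giving /sjabehxʔ/.
The consonants /h/, /x/, /ʔ/ cannot be parsed into a legal (C)(C)V syllable (no codas are permitted; onsets may contain at most 2 consonants).
Epenthesis after each stranded consonant: /h/ → /hi/, /x/ → /xi/, /ʔ/ → /ʔi/.

sjabehixiʔi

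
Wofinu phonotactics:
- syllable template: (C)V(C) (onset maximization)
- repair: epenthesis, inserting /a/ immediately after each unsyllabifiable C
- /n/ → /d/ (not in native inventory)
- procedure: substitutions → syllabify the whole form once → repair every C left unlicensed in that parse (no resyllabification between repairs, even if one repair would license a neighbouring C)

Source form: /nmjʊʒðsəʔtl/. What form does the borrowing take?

damajʊʒðasəʔtala

Substitution: /n/ → /d/, giving /dmjʊʒðsəʔtl/.
Syllabifying with onset maximization leaves /d/, /m/, /ð/, /t/, /l/ stranded (at most one coda consonant is licensed; onsets are limited to one consonant).
Epenthesis after each stranded consonant: /d/ → /da/, /m/ → /ma/, /ð/ → /ða/, /t/ → /ta/, /l/ → /la/.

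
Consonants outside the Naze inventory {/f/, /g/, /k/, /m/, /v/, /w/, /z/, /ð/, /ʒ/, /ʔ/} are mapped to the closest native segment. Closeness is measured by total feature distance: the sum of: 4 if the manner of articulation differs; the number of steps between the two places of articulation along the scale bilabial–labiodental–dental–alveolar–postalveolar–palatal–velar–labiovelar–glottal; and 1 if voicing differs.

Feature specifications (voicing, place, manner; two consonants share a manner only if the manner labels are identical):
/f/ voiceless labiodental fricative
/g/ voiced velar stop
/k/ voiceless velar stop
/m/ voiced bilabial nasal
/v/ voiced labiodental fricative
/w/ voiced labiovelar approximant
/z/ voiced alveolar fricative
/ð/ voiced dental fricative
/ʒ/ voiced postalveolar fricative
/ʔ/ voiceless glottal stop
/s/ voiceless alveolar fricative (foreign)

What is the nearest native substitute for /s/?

z

/z/ is closest: same manner (fricative), place distance 0 (alveolar→alveolar), voicing differs (+1); total 1. Next closest is /f/ at distance 2.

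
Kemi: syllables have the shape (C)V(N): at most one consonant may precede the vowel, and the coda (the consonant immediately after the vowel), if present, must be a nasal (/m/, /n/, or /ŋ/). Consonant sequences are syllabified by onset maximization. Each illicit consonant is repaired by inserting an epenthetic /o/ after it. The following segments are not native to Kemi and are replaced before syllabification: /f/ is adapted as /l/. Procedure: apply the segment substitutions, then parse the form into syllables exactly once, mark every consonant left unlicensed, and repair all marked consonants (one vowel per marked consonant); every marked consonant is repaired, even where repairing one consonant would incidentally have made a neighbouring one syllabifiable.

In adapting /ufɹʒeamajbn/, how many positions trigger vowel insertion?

5

After substitution the input is /ulɹʒeamajbn/.
The unsyllabifiable consonants are /l/, /ɹ/, /j/, /b/, /n/; each receives one epenthetic vowel.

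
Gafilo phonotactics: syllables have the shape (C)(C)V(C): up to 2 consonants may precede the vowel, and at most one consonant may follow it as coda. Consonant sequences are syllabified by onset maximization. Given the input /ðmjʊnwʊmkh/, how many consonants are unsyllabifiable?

3

Syllabifying with onset maximization leaves /ð/, /k/, /h/ stranded (at most one coda consonant is licensed; onsets may contain at most 2 consonants).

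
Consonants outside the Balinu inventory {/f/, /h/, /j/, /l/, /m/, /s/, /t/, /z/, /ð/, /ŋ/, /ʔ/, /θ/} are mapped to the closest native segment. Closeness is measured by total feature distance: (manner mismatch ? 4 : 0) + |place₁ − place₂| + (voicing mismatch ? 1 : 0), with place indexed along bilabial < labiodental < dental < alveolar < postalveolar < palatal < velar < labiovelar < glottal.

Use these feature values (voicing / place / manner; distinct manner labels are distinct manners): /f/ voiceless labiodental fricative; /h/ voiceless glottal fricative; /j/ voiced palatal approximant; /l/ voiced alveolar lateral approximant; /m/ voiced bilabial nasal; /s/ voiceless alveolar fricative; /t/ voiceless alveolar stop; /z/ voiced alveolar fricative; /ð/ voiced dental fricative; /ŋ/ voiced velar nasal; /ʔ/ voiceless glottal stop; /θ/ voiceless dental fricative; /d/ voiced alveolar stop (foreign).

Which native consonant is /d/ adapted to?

/t/ is closest: same manner (stop), place distance 0 (alveolar→alveolar), voicing differs (+1); total 1. Next closest is /l/ at distance 4.

t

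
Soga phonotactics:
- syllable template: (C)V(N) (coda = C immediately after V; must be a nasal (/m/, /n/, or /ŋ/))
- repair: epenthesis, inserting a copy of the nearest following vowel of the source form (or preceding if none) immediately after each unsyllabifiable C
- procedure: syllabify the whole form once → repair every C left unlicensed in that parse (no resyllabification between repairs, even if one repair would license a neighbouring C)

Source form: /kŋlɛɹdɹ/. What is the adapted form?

kɛŋɛlɛɹɛdɛɹɛ

Syllabifying with onset maximization leaves /k/, /ŋ/, /ɹ/, /d/, /ɹ/ stranded (only a nasal (/m/, /n/, or /ŋ/) is licensed in coda position; onsets are limited to one consonant).
Each unlicensed consonant becomes the onset of a new syllable: /k/ → /kɛ/, /ŋ/ → /ŋɛ/, /ɹ/ → /ɹɛ/, /d/ → /dɛ/, /ɹ/ → /ɹɛ/.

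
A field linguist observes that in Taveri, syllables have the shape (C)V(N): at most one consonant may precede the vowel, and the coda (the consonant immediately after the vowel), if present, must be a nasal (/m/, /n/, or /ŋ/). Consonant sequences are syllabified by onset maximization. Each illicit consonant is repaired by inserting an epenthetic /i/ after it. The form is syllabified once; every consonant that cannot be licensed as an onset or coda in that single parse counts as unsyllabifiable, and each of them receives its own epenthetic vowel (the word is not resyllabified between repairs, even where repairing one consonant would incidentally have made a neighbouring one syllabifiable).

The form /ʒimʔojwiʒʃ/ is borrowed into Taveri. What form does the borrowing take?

The consonants /j/, /ʒ/, /ʃ/ cannot be parsed into a legal (C)V(N) syllable (only a nasal (/m/, /n/, or /ŋ/) is licensed in coda position; onsets are limited to one consonant).
Each unlicensed consonant becomes the onset of a new syllable: /j/ → /ji/, /ʒ/ → /ʒi/, /ʃ/ → /ʃi/.

ʒimʔojiwiʒiʃi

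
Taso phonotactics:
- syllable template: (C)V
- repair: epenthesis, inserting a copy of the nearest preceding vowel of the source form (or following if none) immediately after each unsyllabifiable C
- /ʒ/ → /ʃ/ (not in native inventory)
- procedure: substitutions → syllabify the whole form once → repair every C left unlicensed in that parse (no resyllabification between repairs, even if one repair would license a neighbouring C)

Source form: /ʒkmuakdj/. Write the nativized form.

ʃukumuakadaja

Substitution: /ʒ/ → /ʃ/, giving /ʃkmuakdj/.
Under (C)V, the unsyllabifiable consonants are /ʃ/, /k/, /k/, /d/, /j/ (no codas are permitted; onsets are limited to one consonant).
Inserting the epenthetic vowel yields /ʃ/ → /ʃu/, /k/ → /ku/, /k/ → /ka/, /d/ → /da/, /j/ → /ja/.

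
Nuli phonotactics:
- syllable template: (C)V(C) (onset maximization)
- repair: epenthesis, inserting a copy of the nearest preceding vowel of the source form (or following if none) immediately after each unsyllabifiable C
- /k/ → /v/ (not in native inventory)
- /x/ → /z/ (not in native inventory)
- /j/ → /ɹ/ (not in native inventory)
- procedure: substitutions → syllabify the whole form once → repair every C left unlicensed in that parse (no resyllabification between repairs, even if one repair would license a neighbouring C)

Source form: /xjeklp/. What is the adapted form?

Substitution: /x/ → /z/, /j/ → /ɹ/, /k/ → /v/, giving /zɹevlp/.
Syllabifying with onset maximization leaves /z/, /l/, /p/ stranded (at most one coda consonant is licensed; onsets are limited to one consonant).
Each unlicensed consonant becomes the onset of a new syllable: /z/ → /ze/, /l/ → /le/, /p/ → /pe/.

zeɹevlepe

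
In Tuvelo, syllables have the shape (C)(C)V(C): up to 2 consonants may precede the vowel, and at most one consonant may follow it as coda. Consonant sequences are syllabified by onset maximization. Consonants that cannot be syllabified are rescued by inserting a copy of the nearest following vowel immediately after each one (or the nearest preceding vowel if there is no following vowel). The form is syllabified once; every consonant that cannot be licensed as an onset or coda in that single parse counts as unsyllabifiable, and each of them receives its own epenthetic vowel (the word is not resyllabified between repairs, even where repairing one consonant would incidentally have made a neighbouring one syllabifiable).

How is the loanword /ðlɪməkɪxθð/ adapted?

Under (C)(C)V(C), the unsyllabifiable consonants are /θ/, /ð/ (at most one coda consonant is licensed; onsets may contain at most 2 consonants).
Epenthesis after each stranded consonant: /θ/ → /θɪ/, /ð/ → /ðɪ/.

ðlɪməkɪxθɪðɪ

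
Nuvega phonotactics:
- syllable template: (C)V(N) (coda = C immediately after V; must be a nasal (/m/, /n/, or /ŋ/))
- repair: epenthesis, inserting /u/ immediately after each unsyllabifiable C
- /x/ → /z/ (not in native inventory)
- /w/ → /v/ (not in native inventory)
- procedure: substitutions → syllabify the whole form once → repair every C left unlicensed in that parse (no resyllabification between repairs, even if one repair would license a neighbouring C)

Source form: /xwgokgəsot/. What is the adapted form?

zuvugokugəsotu

Substitution: /x/ → /z/, /w/ → /v/, giving /zvgokgəsot/.
The consonants /z/, /v/, /k/, /t/ cannot be parsed into a legal (C)V(N) syllable (only a nasal (/m/, /n/, or /ŋ/) is licensed in coda position; onsets are limited to one consonant).
Each unlicensed consonant becomes the onset of a new syllable: /z/ → /zu/, /v/ → /vu/, /k/ → /ku/, /t/ → /tu/.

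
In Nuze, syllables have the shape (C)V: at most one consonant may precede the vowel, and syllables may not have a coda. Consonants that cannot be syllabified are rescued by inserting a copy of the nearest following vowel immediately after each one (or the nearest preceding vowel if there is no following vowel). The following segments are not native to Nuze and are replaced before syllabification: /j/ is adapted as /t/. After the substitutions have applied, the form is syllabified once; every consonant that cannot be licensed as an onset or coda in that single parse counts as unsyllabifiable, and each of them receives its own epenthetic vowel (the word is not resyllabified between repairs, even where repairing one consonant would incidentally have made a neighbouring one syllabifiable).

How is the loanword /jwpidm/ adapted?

tiwipidimi

Substitution: /j/ → /t/, giving /twpidm/.
Under (C)V, the unsyllabifiable consonants are /t/, /w/, /d/, /m/ (no codas are permitted; onsets are limited to one consonant).
Inserting the epenthetic vowel yields /t/ → /ti/, /w/ → /wi/, /d/ → /di/, /m/ → /mi/.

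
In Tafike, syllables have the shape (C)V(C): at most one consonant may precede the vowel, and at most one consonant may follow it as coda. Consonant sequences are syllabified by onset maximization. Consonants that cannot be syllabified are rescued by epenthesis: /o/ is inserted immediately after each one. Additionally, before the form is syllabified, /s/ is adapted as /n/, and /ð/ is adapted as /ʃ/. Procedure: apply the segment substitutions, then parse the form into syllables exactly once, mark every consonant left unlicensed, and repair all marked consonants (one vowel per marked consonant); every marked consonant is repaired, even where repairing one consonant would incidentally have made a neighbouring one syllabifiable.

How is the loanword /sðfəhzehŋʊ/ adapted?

noʃofəhzehŋʊ

Substitution: /s/ → /n/, /ð/ → /ʃ/, giving /nʃfəhzehŋʊ/.
The consonants /n/, /ʃ/ cannot be parsed into a legal (C)V(C) syllable (at most one coda consonant is licensed; onsets are limited to one consonant).
Each unlicensed consonant becomes the onset of a new syllable: /n/ → /no/, /ʃ/ → /ʃo/.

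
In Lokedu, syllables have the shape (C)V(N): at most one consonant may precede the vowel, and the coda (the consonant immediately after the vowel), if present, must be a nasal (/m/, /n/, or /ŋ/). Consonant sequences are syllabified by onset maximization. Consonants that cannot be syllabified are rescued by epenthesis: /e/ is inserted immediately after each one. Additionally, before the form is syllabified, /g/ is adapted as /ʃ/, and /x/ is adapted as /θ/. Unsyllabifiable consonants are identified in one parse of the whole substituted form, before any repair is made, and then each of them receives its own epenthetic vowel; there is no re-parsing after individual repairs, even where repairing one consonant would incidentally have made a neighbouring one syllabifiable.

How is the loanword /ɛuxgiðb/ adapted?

ɛuθeʃiðebe

Substitution: /x/ → /θ/, /g/ → /ʃ/, giving /ɛuθʃiðb/.
Syllabifying with onset maximization leaves /θ/, /ð/, /b/ stranded (only a nasal (/m/, /n/, or /ŋ/) is licensed in coda position; onsets are limited to one consonant).
Epenthesis after each stranded consonant: /θ/ → /θe/, /ð/ → /ðe/, /b/ → /be/.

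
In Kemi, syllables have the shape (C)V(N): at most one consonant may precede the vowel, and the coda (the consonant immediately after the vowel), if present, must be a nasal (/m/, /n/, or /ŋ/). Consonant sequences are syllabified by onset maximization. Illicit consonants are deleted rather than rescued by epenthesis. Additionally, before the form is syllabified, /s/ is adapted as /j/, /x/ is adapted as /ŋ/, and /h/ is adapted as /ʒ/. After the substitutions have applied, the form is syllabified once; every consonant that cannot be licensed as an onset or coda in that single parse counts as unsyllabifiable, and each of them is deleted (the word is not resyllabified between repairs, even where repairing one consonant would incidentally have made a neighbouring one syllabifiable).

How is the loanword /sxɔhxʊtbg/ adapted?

Substitution: /s/ → /j/, /x/ → /ŋ/, /h/ → /ʒ/, giving /jŋɔʒŋʊtbg/.
The consonants /j/, /ʒ/, /t/, /b/, /g/ cannot be parsed into a legal (C)V(N) syllable (only a nasal (/m/, /n/, or /ŋ/) is licensed in coda position; onsets are limited to one consonant).
Each unlicensed consonant is deleted: /j/, /ʒ/, /t/, /b/, /g/.

ŋɔŋʊ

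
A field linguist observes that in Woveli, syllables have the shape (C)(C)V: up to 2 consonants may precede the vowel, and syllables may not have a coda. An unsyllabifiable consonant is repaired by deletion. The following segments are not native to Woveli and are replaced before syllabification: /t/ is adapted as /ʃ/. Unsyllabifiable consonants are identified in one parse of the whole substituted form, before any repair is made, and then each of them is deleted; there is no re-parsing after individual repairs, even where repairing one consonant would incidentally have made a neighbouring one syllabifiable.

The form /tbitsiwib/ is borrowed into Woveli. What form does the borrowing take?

ʃbiʃsiwi

Substitution: /t/ → /ʃ/, giving /ʃbiʃsiwib/.
Under (C)(C)V, the unsyllabifiable consonants are /b/ (no codas are permitted; onsets may contain at most 2 consonants).
Each unlicensed consonant is deleted: /b/.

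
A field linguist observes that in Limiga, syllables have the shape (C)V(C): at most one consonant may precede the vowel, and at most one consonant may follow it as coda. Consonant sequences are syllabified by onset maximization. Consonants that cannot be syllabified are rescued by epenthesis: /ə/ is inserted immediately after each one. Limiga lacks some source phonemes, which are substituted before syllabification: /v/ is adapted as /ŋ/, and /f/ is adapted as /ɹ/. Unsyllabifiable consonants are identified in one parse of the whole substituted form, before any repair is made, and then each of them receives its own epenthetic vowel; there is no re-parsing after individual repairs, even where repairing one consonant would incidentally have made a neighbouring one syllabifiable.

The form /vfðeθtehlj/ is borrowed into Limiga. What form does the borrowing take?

Substitution: /v/ → /ŋ/, /f/ → /ɹ/, giving /ŋɹðeθtehlj/.
Under (C)V(C), the unsyllabifiable consonants are /ŋ/, /ɹ/, /l/, /j/ (at most one coda consonant is licensed; onsets are limited to one consonant).
Each unlicensed consonant becomes the onset of a new syllable: /ŋ/ → /ŋə/, /ɹ/ → /ɹə/, /l/ → /lə/, /j/ → /jə/.

ŋəɹəðeθtehləjə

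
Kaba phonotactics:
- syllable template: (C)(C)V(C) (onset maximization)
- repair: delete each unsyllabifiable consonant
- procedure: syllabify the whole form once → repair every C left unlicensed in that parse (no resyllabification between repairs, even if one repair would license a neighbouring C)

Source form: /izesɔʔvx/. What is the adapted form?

Under (C)(C)V(C), the unsyllabifiable consonants are /v/, /x/ (at most one coda consonant is licensed; onsets may contain at most 2 consonants).
Each unlicensed consonant is deleted: /v/, /x/.

izesɔʔ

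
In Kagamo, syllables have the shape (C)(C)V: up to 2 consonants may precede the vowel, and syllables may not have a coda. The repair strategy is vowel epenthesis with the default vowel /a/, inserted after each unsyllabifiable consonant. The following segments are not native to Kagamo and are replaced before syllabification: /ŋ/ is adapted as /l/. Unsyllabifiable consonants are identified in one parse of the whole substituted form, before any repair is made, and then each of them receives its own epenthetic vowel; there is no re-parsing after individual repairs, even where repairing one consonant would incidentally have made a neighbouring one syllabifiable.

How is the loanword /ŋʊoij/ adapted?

Substitution: /ŋ/ → /l/, giving /lʊoij/.
Under (C)(C)V, the unsyllabifiable consonants are /j/ (no codas are permitted; onsets may contain at most 2 consonants).
Epenthesis after each stranded consonant: /j/ → /ja/.

lʊoija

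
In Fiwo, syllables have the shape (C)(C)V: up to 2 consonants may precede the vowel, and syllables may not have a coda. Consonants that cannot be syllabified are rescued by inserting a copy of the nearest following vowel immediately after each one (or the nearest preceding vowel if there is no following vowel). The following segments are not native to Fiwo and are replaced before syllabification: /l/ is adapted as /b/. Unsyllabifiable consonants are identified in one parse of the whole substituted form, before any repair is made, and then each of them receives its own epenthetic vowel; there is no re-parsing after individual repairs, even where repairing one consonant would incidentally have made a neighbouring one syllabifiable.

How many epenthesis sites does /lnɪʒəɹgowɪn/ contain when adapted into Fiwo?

After substitution the input is /bnɪʒəɹgowɪn/.
The unsyllabifiable consonants are /n/; each receives one epenthetic vowel.

1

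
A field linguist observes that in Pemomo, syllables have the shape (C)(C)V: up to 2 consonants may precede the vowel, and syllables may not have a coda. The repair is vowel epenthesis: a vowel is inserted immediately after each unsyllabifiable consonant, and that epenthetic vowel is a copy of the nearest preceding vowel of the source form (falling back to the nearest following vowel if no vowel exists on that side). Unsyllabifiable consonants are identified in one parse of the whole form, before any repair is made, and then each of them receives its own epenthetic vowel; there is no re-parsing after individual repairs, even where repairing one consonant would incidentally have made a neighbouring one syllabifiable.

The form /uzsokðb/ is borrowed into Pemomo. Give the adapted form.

Syllabifying with onset maximization leaves /k/, /ð/, /b/ stranded (no codas are permitted; onsets may contain at most 2 consonants).
Inserting the epenthetic vowel yields /k/ → /ko/, /ð/ → /ðo/, /b/ → /bo/.

uzsokoðobo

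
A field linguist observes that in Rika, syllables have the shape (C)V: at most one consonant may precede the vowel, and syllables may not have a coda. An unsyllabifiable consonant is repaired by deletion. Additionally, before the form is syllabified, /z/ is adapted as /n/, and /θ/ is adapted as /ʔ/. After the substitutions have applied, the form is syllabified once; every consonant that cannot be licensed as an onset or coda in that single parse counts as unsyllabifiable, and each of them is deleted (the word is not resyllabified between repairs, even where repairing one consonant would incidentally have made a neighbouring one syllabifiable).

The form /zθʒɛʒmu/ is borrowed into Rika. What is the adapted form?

Substitution: /z/ → /n/, /θ/ → /ʔ/, giving /nʔʒɛʒmu/.
The consonants /n/, /ʔ/, /ʒ/ cannot be parsed into a legal (C)V syllable (no codas are permitted; onsets are limited to one consonant).
Deletion applies to /n/, /ʔ/, /ʒ/.

ʒɛmu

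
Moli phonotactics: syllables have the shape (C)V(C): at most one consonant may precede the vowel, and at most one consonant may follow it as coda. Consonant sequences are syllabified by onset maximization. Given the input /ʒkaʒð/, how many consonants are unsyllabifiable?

Under (C)V(C), the unsyllabifiable consonants are /ʒ/, /ð/ (at most one coda consonant is licensed; onsets are limited to one consonant).

2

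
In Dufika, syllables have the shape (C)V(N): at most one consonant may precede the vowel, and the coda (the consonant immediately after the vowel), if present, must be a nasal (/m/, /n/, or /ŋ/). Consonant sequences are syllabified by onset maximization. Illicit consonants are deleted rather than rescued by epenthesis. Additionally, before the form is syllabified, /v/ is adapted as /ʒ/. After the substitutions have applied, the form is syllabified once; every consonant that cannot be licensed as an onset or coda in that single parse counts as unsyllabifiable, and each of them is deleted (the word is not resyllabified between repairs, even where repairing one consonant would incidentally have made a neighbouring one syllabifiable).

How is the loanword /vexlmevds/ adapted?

Substitution: /v/ → /ʒ/, giving /ʒexlmeʒds/.
The consonants /x/, /l/, /ʒ/, /d/, /s/ cannot be parsed into a legal (C)V(N) syllable (only a nasal (/m/, /n/, or /ŋ/) is licensed in coda position; onsets are limited to one consonant).
Deletion applies to /x/, /l/, /ʒ/, /d/, /s/.

ʒeme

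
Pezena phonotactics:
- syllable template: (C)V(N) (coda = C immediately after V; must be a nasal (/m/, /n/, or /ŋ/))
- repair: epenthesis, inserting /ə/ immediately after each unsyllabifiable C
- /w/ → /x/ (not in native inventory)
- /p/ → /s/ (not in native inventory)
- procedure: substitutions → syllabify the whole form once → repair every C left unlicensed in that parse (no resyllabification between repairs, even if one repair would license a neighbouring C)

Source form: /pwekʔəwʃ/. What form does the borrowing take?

Substitution: /p/ → /s/, /w/ → /x/, giving /sxekʔəxʃ/.
Under (C)V(N), the unsyllabifiable consonants are /s/, /k/, /x/, /ʃ/ (only a nasal (/m/, /n/, or /ŋ/) is licensed in coda position; onsets are limited to one consonant).
Each unlicensed consonant becomes the onset of a new syllable: /s/ → /sə/, /k/ → /kə/, /x/ → /xə/, /ʃ/ → /ʃə/.

səxekəʔəxəʃə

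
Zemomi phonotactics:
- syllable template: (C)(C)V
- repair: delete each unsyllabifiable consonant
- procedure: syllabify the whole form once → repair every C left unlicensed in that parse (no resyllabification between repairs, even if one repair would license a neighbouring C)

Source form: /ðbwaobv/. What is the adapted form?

Syllabifying with onset maximization leaves /ð/, /b/, /v/ stranded (no codas are permitted; onsets may contain at most 2 consonants).
Each unlicensed consonant is deleted: /ð/, /b/, /v/.

bwao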